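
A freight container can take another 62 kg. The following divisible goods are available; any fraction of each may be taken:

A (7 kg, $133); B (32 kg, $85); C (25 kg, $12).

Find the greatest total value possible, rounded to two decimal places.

229.04

Take in order of value per unit:
- A (133/7 per unit): all 7 → value 133, running total 133.00
- B (85/32 per unit): all 32 → value 85, running total 218.00
- C (12/25 per unit): 23 of 25 → value 23×12/25 = 11.0400, running total 229.04
Total 229.04.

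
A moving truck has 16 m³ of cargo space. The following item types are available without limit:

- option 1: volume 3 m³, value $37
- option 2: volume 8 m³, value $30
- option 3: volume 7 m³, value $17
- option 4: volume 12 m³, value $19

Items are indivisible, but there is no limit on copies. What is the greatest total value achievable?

$185

Best value-per-unit is option 1 at 37/3, and filling with it alone uses volume 5×3=15. No mix of the others beats 5×37 = 185.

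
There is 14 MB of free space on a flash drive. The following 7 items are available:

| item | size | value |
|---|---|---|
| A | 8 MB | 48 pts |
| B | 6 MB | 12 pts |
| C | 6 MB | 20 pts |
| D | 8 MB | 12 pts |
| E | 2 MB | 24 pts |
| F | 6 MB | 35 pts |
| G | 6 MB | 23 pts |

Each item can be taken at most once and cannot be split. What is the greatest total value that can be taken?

Check high-value combinations within 14 MB:
- A+F: size 8+6=14, value 48+35=83
- E+F+G: size 2+6+6=14, value 24+35+23=82
- C+E+F: size 6+2+6=14, value 20+24+35=79
- A+E: size 8+2=10, value 48+24=72
Best: 83 pts.

83 pts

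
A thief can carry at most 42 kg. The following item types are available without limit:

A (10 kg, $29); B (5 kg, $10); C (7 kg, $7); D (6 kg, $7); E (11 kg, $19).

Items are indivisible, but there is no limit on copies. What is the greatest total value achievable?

Best value-per-unit is A at 29/10, and filling with it alone uses weight 4×10=40. No mix of the others beats 4×29 = 116.

$116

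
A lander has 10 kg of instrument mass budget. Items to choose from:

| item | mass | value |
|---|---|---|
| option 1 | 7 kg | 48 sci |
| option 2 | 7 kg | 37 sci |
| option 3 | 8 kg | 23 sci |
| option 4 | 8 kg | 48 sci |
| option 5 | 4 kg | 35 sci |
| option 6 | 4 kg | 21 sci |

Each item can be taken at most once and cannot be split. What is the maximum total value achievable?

Check high-value combinations within 10 kg:
- option 5+option 6: mass 4+4=8, value 35+21=56
- option 1: mass 7, value 48
- option 4: mass 8, value 48
Best: 56 sci.

56 sci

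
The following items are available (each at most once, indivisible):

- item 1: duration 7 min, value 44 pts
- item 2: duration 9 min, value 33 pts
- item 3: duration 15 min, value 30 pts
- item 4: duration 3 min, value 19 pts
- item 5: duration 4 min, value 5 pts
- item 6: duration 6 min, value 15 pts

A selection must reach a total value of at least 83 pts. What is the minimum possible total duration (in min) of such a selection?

Subsets with value ≥ 83, sorted by total duration:
- item 1+item 2+item 4: duration 19, value 96
- item 1+item 4+item 5+item 6: duration 20, value 83
- item 1+item 2+item 6: duration 22, value 92
- item 1+item 2+item 4+item 5: duration 23, value 101
Minimum duration: 19 min.

19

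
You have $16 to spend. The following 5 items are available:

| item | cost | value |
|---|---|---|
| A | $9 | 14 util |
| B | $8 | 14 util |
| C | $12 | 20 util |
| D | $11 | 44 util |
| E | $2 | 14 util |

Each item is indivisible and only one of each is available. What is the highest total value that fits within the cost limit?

Check high-value combinations within $16:
- D+E: cost 11+2=13, value 44+14=58
- D: cost 11, value 44
- C+E: cost 12+2=14, value 20+14=34
Best: 58 util.

58 util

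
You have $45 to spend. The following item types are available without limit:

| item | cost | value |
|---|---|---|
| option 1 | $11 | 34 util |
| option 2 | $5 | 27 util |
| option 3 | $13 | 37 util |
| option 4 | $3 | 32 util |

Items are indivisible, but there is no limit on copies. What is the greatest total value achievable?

Best value-per-unit is option 4 at 32/3, and filling with it alone uses cost 15×3=45. No mix of the others beats 15×32 = 480.

480 util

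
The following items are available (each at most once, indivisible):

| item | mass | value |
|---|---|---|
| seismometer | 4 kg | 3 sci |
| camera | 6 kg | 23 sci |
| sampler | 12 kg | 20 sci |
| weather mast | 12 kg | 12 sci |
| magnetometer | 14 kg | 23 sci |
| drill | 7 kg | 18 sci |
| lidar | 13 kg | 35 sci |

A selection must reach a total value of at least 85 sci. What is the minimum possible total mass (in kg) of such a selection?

38

Subsets with value ≥ 85, sorted by total mass:
- camera+sampler+drill+lidar: mass 38, value 96
- camera+weather mast+drill+lidar: mass 38, value 88
- camera+magnetometer+drill+lidar: mass 40, value 99
- seismometer+camera+sampler+drill+lidar: mass 42, value 99
Minimum mass: 38 kg.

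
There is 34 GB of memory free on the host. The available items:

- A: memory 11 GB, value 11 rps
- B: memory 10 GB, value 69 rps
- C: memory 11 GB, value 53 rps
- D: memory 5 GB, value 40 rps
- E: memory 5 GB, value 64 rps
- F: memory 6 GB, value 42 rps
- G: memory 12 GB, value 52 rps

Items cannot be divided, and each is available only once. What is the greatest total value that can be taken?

228 rps

Check high-value combinations within 34 GB:
- B+C+E+F: memory 10+11+5+6=32, value 69+53+64+42=228
- B+E+F+G: memory 10+5+6+12=33, value 69+64+42+52=227
- B+C+D+E: memory 10+11+5+5=31, value 69+53+40+64=226
- B+D+E+G: memory 10+5+5+12=32, value 69+40+64+52=225
- B+D+E+F: memory 10+5+5+6=26, value 69+40+64+42=215
Best: 228 rps.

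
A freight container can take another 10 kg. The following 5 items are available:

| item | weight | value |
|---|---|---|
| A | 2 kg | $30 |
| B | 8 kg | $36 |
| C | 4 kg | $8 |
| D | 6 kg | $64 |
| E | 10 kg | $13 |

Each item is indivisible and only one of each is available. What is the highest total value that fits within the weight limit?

Check high-value combinations within 10 kg:
- A+D: weight 2+6=8, value 30+64=94
- C+D: weight 4+6=10, value 8+64=72
- A+B: weight 2+8=10, value 30+36=66
- D: weight 6, value 64
Best: $94.

$94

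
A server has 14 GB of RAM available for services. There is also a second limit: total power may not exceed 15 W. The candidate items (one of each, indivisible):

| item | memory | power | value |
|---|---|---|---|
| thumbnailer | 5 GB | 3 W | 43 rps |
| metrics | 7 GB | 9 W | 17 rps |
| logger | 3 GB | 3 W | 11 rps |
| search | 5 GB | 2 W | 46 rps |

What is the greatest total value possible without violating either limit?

Feasible sets respecting both limits:
- thumbnailer+logger+search: memory 13, power 8, value 100
- thumbnailer+search: memory 10, power 5, value 89
- metrics+search: memory 12, power 11, value 63
Best: 100 rps.

100 rps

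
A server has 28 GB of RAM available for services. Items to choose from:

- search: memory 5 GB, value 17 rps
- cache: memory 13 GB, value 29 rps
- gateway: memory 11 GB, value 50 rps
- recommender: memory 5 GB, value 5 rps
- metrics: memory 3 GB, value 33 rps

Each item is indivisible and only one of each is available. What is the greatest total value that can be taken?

Check high-value combinations within 28 GB:
- cache+gateway+metrics: memory 13+11+3=27, value 29+50+33=112
- search+gateway+recommender+metrics: memory 5+11+5+3=24, value 17+50+5+33=105
- search+gateway+metrics: memory 5+11+3=19, value 17+50+33=100
Best: 112 rps.

112 rps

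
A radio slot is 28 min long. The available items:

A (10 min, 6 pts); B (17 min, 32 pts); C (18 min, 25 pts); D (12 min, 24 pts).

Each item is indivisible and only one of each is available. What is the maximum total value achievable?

Check high-value combinations within 28 min:
- A+B: duration 10+17=27, value 6+32=38
- B: duration 17, value 32
- A+C: duration 10+18=28, value 6+25=31
- A+D: duration 10+12=22, value 6+24=30
- C: duration 18, value 25
Best: 38 pts.

38 pts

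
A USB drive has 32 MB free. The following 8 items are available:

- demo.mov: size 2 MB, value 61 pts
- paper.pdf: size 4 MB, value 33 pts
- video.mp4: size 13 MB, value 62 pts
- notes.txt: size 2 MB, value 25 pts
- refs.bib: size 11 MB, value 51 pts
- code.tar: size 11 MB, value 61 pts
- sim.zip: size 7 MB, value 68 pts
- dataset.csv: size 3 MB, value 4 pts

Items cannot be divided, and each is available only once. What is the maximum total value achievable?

Check high-value combinations within 32 MB:
- demo.mov+paper.pdf+video.mp4+notes.txt+sim.zip+dataset.csv: size 2+4+13+2+7+3=31, value 61+33+62+25+68+4=253
- demo.mov+paper.pdf+notes.txt+code.tar+sim.zip+dataset.csv: size 2+4+2+11+7+3=29, value 61+33+25+61+68+4=252
- demo.mov+paper.pdf+video.mp4+notes.txt+sim.zip: size 2+4+13+2+7=28, value 61+33+62+25+68=249
Best: 253 pts.

253 pts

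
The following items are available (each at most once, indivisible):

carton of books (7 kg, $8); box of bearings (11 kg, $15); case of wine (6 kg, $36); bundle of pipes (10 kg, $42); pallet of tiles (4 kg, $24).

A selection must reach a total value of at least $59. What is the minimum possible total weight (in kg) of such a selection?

10

Subsets with value ≥ 59, sorted by total weight:
- case of wine+pallet of tiles: weight 10, value 60
- bundle of pipes+pallet of tiles: weight 14, value 66
Minimum weight: 10 kg.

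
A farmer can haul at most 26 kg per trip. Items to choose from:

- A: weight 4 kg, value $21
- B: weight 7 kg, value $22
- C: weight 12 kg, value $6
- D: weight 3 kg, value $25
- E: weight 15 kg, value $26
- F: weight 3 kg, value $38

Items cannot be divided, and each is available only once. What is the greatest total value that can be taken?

$110

Check high-value combinations within 26 kg:
- A+D+E+F: weight 4+3+15+3=25, value 21+25+26+38=110
- A+B+D+F: weight 4+7+3+3=17, value 21+22+25+38=106
- B+C+D+F: weight 7+12+3+3=25, value 22+6+25+38=91
- A+C+D+F: weight 4+12+3+3=22, value 21+6+25+38=90
- D+E+F: weight 3+15+3=21, value 25+26+38=89
Best: $110.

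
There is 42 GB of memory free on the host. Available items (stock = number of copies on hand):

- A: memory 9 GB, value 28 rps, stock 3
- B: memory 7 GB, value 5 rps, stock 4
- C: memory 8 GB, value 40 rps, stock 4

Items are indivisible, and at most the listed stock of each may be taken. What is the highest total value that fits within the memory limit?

188 rps

Best selections within memory 42 and stock limits:
- 1×A + 4×C: memory 41, value 188
- 2×A + 3×C: memory 42, value 176
- 1×B + 4×C: memory 39, value 165
- 4×C: memory 32, value 160
Best: 188 rps.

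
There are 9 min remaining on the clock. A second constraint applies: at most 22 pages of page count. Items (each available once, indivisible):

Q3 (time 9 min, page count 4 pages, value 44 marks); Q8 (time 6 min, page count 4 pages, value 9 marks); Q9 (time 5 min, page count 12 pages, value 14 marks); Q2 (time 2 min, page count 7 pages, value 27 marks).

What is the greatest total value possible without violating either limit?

44 marks

Feasible sets respecting both limits:
- Q3: time 9, page count 4, value 44
- Q9+Q2: time 7, page count 19, value 41
- Q8+Q2: time 8, page count 11, value 36
Best: 44 marks.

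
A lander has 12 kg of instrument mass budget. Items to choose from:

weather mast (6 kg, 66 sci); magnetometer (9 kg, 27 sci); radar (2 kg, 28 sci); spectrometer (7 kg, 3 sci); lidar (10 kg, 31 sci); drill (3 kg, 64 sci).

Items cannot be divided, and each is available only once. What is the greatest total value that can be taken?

This is a 0/1 knapsack; check combinations near the capacity.
- weather mast+radar+drill: mass 6+2+3=11, value 66+28+64=158
- weather mast+drill: mass 6+3=9, value 66+64=130
- radar+spectrometer+drill: mass 2+7+3=12, value 28+3+64=95
- weather mast+radar: mass 6+2=8, value 66+28=94
Best: 158 sci.

158 sci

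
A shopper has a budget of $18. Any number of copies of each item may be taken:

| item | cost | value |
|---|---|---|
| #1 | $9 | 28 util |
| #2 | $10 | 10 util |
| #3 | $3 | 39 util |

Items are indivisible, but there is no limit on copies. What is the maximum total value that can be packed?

Best value-per-unit is #3 at 39/3, and filling with it alone uses cost 6×3=18. No mix of the others beats 6×39 = 234.

234 util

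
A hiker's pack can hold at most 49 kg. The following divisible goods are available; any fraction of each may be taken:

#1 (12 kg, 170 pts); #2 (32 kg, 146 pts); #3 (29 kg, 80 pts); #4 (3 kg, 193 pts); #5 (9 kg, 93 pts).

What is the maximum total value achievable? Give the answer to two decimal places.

570.06

Take in order of value per unit:
- #4 (193/3 per unit): all 3 → value 193, running total 193.00
- #1 (170/12 per unit): all 12 → value 170, running total 363.00
- #5 (93/9 per unit): all 9 → value 93, running total 456.00
- #2 (146/32 per unit): 25 of 32 → value 25×146/32 = 114.0625, running total 570.06
Total 570.06.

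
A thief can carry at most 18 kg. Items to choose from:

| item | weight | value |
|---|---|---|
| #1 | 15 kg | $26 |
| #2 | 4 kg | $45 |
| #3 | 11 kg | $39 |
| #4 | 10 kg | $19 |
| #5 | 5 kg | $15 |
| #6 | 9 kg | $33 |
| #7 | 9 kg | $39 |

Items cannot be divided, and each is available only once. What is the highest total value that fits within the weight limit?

$99

Check high-value combinations within 18 kg:
- #2+#5+#7: weight 4+5+9=18, value 45+15+39=99
- #2+#5+#6: weight 4+5+9=18, value 45+15+33=93
- #2+#7: weight 4+9=13, value 45+39=84
- #2+#3: weight 4+11=15, value 45+39=84
Best: $99.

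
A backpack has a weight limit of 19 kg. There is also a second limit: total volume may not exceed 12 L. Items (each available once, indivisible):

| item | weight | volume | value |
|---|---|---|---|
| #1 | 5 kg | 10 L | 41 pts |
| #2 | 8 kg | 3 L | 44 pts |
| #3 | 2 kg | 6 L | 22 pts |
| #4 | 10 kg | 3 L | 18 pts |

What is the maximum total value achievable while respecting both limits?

Feasible sets respecting both limits:
- #2+#3: weight 10, volume 9, value 66
- #2+#4: weight 18, volume 6, value 62
- #2: weight 8, volume 3, value 44
Best: 66 pts.

66 pts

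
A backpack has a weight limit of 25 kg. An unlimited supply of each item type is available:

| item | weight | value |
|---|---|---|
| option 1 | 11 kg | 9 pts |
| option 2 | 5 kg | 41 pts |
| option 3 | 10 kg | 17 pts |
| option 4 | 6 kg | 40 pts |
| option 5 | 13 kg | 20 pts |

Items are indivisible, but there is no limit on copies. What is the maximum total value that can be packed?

Best value-per-unit is option 2 at 41/5, and filling with it alone uses weight 5×5=25. No mix of the others beats 5×41 = 205.

205 pts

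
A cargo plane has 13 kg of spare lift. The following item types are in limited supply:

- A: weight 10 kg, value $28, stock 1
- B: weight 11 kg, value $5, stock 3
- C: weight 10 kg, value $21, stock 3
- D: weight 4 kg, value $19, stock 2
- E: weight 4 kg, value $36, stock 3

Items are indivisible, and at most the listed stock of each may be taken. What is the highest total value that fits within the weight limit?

$108

Best selections within weight 13 and stock limits:
- 3×E: weight 12, value 108
- 1×D + 2×E: weight 12, value 91
Best: $108.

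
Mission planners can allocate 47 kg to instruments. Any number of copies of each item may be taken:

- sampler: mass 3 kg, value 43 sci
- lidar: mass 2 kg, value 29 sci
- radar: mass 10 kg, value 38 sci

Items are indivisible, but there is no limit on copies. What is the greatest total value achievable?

681 sci

Best value-per-unit is lidar at 29/2; filling with it alone gives 23×29 = 667.
Optimal mix: 1×sampler + 22×lidar → mass 47, value 681.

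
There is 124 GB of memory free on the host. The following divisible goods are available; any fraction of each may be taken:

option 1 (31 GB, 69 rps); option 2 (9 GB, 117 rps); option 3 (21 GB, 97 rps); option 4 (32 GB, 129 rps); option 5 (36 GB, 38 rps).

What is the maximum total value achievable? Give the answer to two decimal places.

Take in order of value per unit:
- option 2 (117/9 per unit): all 9 → value 117, running total 117.00
- option 3 (97/21 per unit): all 21 → value 97, running total 214.00
- option 4 (129/32 per unit): all 32 → value 129, running total 343.00
- option 1 (69/31 per unit): all 31 → value 69, running total 412.00
- option 5 (38/36 per unit): 31 of 36 → value 31×38/36 = 32.7222, running total 444.72
Total 444.72.

444.72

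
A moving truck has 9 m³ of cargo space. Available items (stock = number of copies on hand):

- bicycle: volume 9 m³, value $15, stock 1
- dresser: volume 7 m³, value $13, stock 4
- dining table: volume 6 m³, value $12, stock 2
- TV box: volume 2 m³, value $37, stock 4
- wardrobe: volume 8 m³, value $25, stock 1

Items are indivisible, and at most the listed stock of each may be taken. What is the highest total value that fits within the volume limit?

Top feasible selections:
- 4×TV box: volume 8, value 148
- 3×TV box: volume 6, value 111
Best: $148.

$148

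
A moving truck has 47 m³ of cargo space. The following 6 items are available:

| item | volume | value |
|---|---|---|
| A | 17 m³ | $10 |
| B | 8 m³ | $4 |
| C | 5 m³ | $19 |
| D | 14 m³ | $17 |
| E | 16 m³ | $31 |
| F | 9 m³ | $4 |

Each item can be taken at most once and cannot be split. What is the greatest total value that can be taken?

$71

Check high-value combinations within 47 m³:
- B+C+D+E: volume 8+5+14+16=43, value 4+19+17+31=71
- C+D+E+F: volume 5+14+16+9=44, value 19+17+31+4=71
- C+D+E: volume 5+14+16=35, value 19+17+31=67
- A+B+C+E: volume 17+8+5+16=46, value 10+4+19+31=64
Best: $71.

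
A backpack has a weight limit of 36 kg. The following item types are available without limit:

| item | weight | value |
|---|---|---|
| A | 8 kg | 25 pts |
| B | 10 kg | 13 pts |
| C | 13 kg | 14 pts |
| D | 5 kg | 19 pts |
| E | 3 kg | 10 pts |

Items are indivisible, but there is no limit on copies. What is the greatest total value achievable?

134 pts

Best value-per-unit is D at 19/5; filling with it alone gives 7×19 = 133.
Optimal mix: 6×D + 2×E → weight 36, value 134.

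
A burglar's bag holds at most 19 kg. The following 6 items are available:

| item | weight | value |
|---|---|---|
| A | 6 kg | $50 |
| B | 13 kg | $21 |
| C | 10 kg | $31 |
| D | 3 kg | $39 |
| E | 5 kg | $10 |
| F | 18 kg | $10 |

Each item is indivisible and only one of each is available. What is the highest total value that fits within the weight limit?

Check high-value combinations within 19 kg:
- A+C+D: weight 6+10+3=19, value 50+31+39=120
- A+D+E: weight 6+3+5=14, value 50+39+10=99
- A+D: weight 6+3=9, value 50+39=89
Best: $120.

$120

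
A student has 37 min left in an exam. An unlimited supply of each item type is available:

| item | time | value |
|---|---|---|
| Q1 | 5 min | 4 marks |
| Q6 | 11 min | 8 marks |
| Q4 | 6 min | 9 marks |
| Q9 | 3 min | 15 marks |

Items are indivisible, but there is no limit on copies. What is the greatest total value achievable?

Best value-per-unit is Q9 at 15/3, and filling with it alone uses time 12×3=36. No mix of the others beats 12×15 = 180.

180 marks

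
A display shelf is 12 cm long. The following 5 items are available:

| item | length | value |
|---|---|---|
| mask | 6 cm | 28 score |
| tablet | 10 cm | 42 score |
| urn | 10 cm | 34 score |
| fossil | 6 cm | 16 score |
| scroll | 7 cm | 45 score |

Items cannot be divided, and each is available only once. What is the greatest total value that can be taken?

Check high-value combinations within 12 cm:
- scroll: length 7, value 45
- mask+fossil: length 6+6=12, value 28+16=44
- tablet: length 10, value 42
- urn: length 10, value 34
- mask: length 6, value 28
Best: 45 score.

45 score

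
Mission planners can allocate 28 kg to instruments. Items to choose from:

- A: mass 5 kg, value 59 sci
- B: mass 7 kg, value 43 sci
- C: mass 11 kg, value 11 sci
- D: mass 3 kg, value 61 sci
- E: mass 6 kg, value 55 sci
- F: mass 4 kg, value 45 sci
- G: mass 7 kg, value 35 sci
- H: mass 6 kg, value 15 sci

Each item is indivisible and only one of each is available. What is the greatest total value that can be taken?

This is a 0/1 knapsack; check combinations near the capacity.
- A+B+D+E+F: mass 5+7+3+6+4=25, value 59+43+61+55+45=263
- A+D+E+F+G: mass 5+3+6+4+7=25, value 59+61+55+45+35=255
- A+B+D+E+G: mass 5+7+3+6+7=28, value 59+43+61+55+35=253
- A+B+D+F+G: mass 5+7+3+4+7=26, value 59+43+61+45+35=243
- B+D+E+F+G: mass 7+3+6+4+7=27, value 43+61+55+45+35=239
Best: 263 sci.

263 sci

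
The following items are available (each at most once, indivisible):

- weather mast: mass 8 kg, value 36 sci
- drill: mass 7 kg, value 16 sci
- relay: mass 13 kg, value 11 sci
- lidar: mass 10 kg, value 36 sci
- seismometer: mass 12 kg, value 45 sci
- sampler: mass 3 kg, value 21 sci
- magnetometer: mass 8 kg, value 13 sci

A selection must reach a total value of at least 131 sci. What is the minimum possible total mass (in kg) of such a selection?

33

Subsets with value ≥ 131, sorted by total mass:
- weather mast+lidar+seismometer+sampler: mass 33, value 138
- weather mast+drill+lidar+seismometer: mass 37, value 133
- weather mast+drill+seismometer+sampler+magnetometer: mass 38, value 131
- weather mast+drill+lidar+seismometer+sampler: mass 40, value 154
Minimum mass: 33 kg.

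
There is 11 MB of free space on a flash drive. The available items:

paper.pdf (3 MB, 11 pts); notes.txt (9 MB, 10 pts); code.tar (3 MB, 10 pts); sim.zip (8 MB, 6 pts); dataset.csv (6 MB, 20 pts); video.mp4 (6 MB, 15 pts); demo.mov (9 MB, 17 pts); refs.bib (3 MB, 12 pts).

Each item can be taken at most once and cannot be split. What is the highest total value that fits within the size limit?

33 pts

Check high-value combinations within 11 MB:
- paper.pdf+code.tar+refs.bib: size 3+3+3=9, value 11+10+12=33
- dataset.csv+refs.bib: size 6+3=9, value 20+12=32
- paper.pdf+dataset.csv: size 3+6=9, value 11+20=31
- code.tar+dataset.csv: size 3+6=9, value 10+20=30
Best: 33 pts.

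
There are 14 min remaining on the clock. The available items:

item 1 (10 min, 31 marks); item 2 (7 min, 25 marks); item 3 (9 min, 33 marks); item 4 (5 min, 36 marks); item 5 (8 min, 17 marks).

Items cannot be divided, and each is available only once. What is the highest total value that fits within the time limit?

This is a 0/1 knapsack; check combinations near the capacity.
- item 3+item 4: time 9+5=14, value 33+36=69
- item 2+item 4: time 7+5=12, value 25+36=61
- item 4+item 5: time 5+8=13, value 36+17=53
Best: 69 marks.

69 marks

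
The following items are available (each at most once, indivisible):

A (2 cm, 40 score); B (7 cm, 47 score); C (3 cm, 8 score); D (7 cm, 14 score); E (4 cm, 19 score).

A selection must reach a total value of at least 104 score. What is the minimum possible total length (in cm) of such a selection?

Subsets with value ≥ 104, sorted by total length:
- A+B+E: length 13, value 106
- A+B+C+E: length 16, value 114
Minimum length: 13 cm.

13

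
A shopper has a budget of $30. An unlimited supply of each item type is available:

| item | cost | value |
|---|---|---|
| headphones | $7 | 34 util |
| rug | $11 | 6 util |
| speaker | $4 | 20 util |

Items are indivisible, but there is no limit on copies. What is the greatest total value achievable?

Best value-per-unit is speaker at 20/4; filling with it alone gives 7×20 = 140.
Optimal mix: 2×headphones + 4×speaker → cost 30, value 148.

148 util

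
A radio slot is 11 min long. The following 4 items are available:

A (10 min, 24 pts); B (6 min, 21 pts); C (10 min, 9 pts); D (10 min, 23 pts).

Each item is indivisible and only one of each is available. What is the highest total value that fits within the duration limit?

24 pts

Check high-value combinations within 11 min:
- A: duration 10, value 24
- D: duration 10, value 23
- B: duration 6, value 21
- C: duration 10, value 9
Best: 24 pts.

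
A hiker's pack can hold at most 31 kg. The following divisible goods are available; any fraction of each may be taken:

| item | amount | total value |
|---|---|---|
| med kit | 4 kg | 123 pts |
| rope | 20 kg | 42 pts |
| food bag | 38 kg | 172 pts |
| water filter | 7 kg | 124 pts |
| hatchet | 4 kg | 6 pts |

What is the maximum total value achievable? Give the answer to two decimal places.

337.53

Take in order of value per unit:
- med kit (123/4 per unit): all 4 → value 123, running total 123.00
- water filter (124/7 per unit): all 7 → value 124, running total 247.00
- food bag (172/38 per unit): 20 of 38 → value 20×172/38 = 90.5263, running total 337.53
Total 337.53.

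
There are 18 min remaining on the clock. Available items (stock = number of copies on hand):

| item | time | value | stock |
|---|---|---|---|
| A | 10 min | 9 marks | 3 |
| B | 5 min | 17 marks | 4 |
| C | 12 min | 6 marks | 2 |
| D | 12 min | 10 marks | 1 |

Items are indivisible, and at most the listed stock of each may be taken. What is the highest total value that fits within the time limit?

Best selections within time 18 and stock limits:
- 3×B: time 15, value 51
- 2×B: time 10, value 34
- 1×B + 1×D: time 17, value 27
- 1×A + 1×B: time 15, value 26
Best: 51 marks.

51 marks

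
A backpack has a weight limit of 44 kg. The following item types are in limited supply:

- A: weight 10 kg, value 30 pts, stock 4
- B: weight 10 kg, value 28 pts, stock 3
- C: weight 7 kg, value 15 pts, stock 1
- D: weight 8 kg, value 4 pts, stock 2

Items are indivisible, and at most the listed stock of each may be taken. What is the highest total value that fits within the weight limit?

120 pts

Top feasible selections:
- 4×A: weight 40, value 120
- 3×A + 1×B: weight 40, value 118
Best: 120 pts.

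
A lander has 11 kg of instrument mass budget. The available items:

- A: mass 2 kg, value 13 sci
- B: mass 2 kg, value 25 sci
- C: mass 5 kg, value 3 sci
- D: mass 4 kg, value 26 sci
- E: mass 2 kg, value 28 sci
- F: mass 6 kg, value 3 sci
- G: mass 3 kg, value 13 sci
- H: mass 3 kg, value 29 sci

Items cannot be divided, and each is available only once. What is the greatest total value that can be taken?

108 sci

Check high-value combinations within 11 kg:
- B+D+E+H: mass 2+4+2+3=11, value 25+26+28+29=108
- A+D+E+H: mass 2+4+2+3=11, value 13+26+28+29=96
- A+B+E+H: mass 2+2+2+3=9, value 13+25+28+29=95
- B+E+G+H: mass 2+2+3+3=10, value 25+28+13+29=95
Best: 108 sci.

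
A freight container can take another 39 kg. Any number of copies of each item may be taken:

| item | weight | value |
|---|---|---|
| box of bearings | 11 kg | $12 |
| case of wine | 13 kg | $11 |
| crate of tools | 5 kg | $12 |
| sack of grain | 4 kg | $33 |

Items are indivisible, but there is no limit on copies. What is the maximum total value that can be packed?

Best value-per-unit is sack of grain at 33/4, and filling with it alone uses weight 9×4=36. No mix of the others beats 9×33 = 297.

$297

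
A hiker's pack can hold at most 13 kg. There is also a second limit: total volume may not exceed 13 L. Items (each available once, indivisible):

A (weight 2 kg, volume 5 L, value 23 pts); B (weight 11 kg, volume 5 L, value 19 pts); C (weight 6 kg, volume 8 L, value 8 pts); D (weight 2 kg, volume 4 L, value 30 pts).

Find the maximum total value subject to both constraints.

53 pts

Feasible sets respecting both limits:
- A+D: weight 4, volume 9, value 53
- B+D: weight 13, volume 9, value 49
- A+B: weight 13, volume 10, value 42
Best: 53 pts.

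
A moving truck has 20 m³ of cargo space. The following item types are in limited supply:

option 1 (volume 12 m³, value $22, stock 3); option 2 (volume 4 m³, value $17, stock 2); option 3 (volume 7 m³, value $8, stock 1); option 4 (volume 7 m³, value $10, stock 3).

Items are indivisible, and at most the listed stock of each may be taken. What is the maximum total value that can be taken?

Top feasible selections:
- 1×option 1 + 2×option 2: volume 20, value 56
- 2×option 2 + 1×option 4: volume 15, value 44
- 2×option 2 + 1×option 3: volume 15, value 42
Best: $56.

$56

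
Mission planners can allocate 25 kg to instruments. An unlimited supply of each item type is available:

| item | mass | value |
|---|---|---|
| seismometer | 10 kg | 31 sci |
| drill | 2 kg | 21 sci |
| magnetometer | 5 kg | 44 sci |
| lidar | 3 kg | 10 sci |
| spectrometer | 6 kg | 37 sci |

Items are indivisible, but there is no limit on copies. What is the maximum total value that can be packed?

Best value-per-unit is drill at 21/2; filling with it alone gives 12×21 = 252.
Optimal mix: 10×drill + 1×magnetometer → mass 25, value 254.

254 sci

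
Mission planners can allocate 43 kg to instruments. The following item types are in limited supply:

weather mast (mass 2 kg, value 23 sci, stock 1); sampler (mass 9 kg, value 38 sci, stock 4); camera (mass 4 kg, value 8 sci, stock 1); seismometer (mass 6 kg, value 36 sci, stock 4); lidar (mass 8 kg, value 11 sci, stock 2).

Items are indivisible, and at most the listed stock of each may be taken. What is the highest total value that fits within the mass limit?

220 sci

Best selections within mass 43 and stock limits:
- 2×sampler + 4×seismometer: mass 42, value 220
- 1×weather mast + 1×sampler + 4×seismometer + 1×lidar: mass 43, value 216
- 1×weather mast + 2×sampler + 1×camera + 3×seismometer: mass 42, value 215
Best: 220 sci.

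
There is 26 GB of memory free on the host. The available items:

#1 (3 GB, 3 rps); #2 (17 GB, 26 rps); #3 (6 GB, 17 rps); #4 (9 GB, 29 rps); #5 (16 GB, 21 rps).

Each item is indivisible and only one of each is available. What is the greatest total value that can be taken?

This is a 0/1 knapsack; check combinations near the capacity.
- #2+#4: memory 17+9=26, value 26+29=55
- #4+#5: memory 9+16=25, value 29+21=50
- #1+#3+#4: memory 3+6+9=18, value 3+17+29=49
- #3+#4: memory 6+9=15, value 17+29=46
Best: 55 rps.

55 rps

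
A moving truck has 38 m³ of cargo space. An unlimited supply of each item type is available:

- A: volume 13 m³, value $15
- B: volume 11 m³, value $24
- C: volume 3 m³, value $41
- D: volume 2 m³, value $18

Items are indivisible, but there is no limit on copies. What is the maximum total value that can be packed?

$510

Best value-per-unit is C at 41/3; filling with it alone gives 12×41 = 492.
Optimal mix: 12×C + 1×D → volume 38, value 510.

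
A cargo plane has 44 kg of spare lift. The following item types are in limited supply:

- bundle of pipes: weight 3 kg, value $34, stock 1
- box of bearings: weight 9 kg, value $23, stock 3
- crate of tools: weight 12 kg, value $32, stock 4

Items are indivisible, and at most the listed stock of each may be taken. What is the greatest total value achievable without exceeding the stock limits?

Best selections within weight 44 and stock limits:
- 1×bundle of pipes + 3×box of bearings + 1×crate of tools: weight 42, value 135
- 1×bundle of pipes + 3×crate of tools: weight 39, value 130
- 1×bundle of pipes + 1×box of bearings + 2×crate of tools: weight 36, value 121
Best: $135.

$135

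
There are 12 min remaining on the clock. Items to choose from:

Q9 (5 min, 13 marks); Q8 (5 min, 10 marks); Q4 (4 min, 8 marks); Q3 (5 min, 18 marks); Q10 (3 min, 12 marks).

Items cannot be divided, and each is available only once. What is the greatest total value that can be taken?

Check high-value combinations within 12 min:
- Q4+Q3+Q10: time 4+5+3=12, value 8+18+12=38
- Q9+Q4+Q10: time 5+4+3=12, value 13+8+12=33
- Q9+Q3: time 5+5=10, value 13+18=31
Best: 38 marks.

38 marks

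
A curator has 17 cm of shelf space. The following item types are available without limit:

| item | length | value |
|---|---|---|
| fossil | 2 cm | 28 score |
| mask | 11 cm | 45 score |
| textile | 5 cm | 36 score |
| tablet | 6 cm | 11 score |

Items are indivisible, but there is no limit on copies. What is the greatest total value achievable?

Best value-per-unit is fossil at 28/2, and filling with it alone uses length 8×2=16. No mix of the others beats 8×28 = 224.

224 score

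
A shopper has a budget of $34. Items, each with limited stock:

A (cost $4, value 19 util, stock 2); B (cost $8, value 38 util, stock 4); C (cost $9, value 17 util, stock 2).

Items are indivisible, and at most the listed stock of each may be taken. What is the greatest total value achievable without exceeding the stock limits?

152 util

Top feasible selections:
- 4×B: cost 32, value 152
- 2×A + 3×B: cost 32, value 152
Best: 152 util.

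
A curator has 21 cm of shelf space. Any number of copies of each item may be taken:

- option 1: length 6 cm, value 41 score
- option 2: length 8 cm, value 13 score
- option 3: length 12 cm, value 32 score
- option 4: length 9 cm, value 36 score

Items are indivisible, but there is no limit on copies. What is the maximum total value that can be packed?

Best value-per-unit is option 1 at 41/6, and filling with it alone uses length 3×6=18. No mix of the others beats 3×41 = 123.

123 score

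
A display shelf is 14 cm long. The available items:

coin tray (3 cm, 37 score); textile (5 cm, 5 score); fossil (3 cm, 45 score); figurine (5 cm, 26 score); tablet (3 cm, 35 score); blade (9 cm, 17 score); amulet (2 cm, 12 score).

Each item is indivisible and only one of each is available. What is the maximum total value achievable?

143 score

Check high-value combinations within 14 cm:
- coin tray+fossil+figurine+tablet: length 3+3+5+3=14, value 37+45+26+35=143
- coin tray+fossil+tablet+amulet: length 3+3+3+2=11, value 37+45+35+12=129
- coin tray+textile+fossil+tablet: length 3+5+3+3=14, value 37+5+45+35=122
- coin tray+fossil+figurine+amulet: length 3+3+5+2=13, value 37+45+26+12=120
- fossil+figurine+tablet+amulet: length 3+5+3+2=13, value 45+26+35+12=118
Best: 143 score.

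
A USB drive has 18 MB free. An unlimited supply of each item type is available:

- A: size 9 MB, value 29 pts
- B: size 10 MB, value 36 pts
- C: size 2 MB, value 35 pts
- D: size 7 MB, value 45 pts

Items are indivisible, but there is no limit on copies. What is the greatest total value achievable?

Best value-per-unit is C at 35/2, and filling with it alone uses size 9×2=18. No mix of the others beats 9×35 = 315.

315 pts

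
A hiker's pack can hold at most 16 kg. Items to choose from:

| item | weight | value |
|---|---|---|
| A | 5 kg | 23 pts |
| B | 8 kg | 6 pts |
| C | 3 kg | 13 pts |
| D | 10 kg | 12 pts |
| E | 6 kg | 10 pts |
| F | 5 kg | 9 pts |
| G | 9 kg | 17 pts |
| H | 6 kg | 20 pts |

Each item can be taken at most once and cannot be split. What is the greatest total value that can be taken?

56 pts

Check high-value combinations within 16 kg:
- A+C+H: weight 5+3+6=14, value 23+13+20=56
- A+F+H: weight 5+5+6=16, value 23+9+20=52
- A+C+E: weight 5+3+6=14, value 23+13+10=46
- A+C+F: weight 5+3+5=13, value 23+13+9=45
Best: 56 pts.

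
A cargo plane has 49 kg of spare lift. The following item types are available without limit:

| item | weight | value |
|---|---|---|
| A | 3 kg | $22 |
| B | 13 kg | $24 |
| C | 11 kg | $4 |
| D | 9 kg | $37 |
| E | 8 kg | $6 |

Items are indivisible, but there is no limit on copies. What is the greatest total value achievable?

$352

Best value-per-unit is A at 22/3, and filling with it alone uses weight 16×3=48. No mix of the others beats 16×22 = 352.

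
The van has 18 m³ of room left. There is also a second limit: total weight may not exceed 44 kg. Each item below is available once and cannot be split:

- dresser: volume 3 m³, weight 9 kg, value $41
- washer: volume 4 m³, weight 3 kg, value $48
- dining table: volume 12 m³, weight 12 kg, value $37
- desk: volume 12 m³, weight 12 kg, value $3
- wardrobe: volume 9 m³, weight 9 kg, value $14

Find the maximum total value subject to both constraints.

$103

Feasible sets respecting both limits:
- dresser+washer+wardrobe: volume 16, weight 21, value 103
- dresser+washer: volume 7, weight 12, value 89
- washer+dining table: volume 16, weight 15, value 85
Best: $103.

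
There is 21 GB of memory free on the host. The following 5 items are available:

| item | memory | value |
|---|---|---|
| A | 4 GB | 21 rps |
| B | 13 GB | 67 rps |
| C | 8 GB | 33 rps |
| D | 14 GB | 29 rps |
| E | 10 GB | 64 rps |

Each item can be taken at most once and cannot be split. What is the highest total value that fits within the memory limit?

100 rps

Check high-value combinations within 21 GB:
- B+C: memory 13+8=21, value 67+33=100
- C+E: memory 8+10=18, value 33+64=97
- A+B: memory 4+13=17, value 21+67=88
- A+E: memory 4+10=14, value 21+64=85
- B: memory 13, value 67
Best: 100 rps.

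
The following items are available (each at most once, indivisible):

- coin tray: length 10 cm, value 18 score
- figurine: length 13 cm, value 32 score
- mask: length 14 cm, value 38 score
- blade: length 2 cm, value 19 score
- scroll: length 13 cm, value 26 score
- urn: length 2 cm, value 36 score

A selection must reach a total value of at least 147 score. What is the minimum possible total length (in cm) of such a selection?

Subsets with value ≥ 147, sorted by total length:
- figurine+mask+blade+scroll+urn: length 44, value 151
- coin tray+figurine+mask+scroll+urn: length 52, value 150
Minimum length: 44 cm.

44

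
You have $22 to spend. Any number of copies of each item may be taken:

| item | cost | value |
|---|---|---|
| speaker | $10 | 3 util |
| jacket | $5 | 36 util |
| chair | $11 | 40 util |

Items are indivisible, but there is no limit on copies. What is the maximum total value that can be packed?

144 util

Best value-per-unit is jacket at 36/5, and filling with it alone uses cost 4×5=20. No mix of the others beats 4×36 = 144.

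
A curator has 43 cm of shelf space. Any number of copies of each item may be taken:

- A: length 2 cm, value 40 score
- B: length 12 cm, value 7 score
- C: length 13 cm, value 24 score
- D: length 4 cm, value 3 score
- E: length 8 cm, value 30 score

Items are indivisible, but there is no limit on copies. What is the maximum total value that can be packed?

840 score

Best value-per-unit is A at 40/2, and filling with it alone uses length 21×2=42. No mix of the others beats 21×40 = 840.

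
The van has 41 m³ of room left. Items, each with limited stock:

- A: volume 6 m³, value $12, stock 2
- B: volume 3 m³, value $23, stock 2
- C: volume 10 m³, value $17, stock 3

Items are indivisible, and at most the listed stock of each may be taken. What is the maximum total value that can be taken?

$104

Top feasible selections:
- 2×A + 2×B + 2×C: volume 38, value 104
- 2×B + 3×C: volume 36, value 97
Best: $104.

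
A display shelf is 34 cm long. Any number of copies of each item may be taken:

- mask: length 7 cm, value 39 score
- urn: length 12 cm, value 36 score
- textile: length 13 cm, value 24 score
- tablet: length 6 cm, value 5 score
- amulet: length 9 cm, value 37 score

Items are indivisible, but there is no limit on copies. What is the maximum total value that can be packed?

Best value-per-unit is mask at 39/7; filling with it alone gives 4×39 = 156.
Optimal mix: 4×mask + 1×tablet → length 34, value 161.

161 score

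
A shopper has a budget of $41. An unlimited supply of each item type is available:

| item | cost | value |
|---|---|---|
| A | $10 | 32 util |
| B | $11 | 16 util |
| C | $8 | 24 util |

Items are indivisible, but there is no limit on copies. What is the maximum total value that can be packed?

128 util

Best value-per-unit is A at 32/10, and filling with it alone uses cost 4×10=40. No mix of the others beats 4×32 = 128.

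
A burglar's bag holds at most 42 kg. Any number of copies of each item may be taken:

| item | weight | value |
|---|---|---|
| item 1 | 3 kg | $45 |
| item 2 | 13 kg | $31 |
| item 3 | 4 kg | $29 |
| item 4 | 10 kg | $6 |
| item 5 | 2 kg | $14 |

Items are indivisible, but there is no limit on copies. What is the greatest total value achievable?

$630

Best value-per-unit is item 1 at 45/3, and filling with it alone uses weight 14×3=42. No mix of the others beats 14×45 = 630.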